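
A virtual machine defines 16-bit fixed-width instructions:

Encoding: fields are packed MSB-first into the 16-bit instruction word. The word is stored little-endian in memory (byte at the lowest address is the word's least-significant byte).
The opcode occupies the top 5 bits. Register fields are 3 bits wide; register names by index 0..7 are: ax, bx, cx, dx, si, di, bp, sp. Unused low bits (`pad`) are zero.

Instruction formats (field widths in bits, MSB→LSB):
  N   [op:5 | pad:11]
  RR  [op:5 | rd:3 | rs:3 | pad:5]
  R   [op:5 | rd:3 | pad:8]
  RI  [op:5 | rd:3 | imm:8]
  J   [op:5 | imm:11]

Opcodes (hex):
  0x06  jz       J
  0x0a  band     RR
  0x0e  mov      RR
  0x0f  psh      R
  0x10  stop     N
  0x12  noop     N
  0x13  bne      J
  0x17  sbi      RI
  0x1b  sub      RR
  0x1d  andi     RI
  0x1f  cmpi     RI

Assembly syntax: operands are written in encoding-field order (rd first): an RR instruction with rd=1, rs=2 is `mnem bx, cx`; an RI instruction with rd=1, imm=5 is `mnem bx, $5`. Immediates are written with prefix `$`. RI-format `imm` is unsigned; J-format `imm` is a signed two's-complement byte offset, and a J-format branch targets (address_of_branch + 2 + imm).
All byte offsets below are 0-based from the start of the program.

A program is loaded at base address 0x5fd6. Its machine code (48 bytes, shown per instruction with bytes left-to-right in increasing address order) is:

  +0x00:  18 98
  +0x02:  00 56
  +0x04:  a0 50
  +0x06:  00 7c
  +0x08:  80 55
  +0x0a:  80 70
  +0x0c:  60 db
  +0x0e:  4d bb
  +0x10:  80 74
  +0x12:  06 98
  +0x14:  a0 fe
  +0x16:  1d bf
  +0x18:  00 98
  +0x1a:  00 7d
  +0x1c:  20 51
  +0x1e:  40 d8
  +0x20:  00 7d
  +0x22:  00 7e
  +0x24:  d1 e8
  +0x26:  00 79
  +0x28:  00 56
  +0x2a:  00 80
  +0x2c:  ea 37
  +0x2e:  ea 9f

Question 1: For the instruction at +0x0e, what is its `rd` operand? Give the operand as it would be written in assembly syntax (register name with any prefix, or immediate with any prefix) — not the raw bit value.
[0e] 4d bb → 0xbb4d
  opcode bits[15:11]=0x17: sbi/RI
  rd: (w>>8)&0x7=0x3 → dx
  imm: (w>>0)&0xff=0x4d → $77

dx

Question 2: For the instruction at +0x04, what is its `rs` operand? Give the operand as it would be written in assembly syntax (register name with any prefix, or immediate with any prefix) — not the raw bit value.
@+04  little-endian(a0 50) = 0x50a0
  top 5b → 0xa → band [RR]
  rd@[10:8]=0x0 ⇒ ax
  rs@[7:5]=0x5 ⇒ di

di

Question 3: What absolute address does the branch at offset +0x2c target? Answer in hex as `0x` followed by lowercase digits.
off 0x2c: read ea 37 as little → 0x37ea
  opcode bits[15:11]=0x6: jz/J
  [10:0] imm=2026 (s11→-22) = $-22
  target = base 0x5fd6 + off 0x2c + 2 + imm -22 = 0x5fee

0x5fee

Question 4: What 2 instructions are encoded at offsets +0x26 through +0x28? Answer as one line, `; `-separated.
psh bx; band bp, ax

+0x26: 00 79 ⇒ word 0x7900 (little)
  op=0x7900>>11=0xf ⇒ psh (R)
  rd@[10:8]=0x1 ⇒ bx
+0x28: 00 56 ⇒ word 0x5600 (little)
  op=0x5600>>11=0xa ⇒ band (RR)
  rd@[10:8]=0x6 ⇒ bp
  rs@[7:5]=0x0 ⇒ ax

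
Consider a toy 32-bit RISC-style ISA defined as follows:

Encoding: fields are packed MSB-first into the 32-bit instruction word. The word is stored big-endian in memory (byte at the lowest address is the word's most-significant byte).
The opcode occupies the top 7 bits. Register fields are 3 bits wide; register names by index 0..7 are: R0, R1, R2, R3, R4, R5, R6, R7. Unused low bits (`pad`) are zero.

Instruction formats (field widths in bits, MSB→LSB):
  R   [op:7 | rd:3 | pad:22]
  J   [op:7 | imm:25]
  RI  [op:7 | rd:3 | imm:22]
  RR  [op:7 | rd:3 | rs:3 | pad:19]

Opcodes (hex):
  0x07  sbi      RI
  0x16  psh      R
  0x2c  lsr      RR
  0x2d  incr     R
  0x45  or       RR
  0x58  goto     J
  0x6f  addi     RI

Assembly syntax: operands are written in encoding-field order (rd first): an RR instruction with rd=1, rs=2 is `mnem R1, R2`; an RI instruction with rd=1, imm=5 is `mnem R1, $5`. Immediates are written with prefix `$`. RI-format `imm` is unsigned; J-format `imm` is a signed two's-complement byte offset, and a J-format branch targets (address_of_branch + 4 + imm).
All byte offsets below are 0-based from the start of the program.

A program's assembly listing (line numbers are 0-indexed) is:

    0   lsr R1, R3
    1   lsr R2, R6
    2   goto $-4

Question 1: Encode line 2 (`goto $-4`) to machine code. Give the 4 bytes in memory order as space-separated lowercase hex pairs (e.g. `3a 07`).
b1 ff ff fc

line 2 (goto): pack op=0x58:7|imm=-4:25 = 0xb1fffffc; big→ b1 ff ff fc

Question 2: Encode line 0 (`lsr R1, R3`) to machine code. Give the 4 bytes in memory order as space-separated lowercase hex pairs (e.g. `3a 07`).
58 58 00 00

line 0 (lsr): pack op=0x2c:7|rd=1:3|rs=3:3|pad=0:19 = 0x58580000; big→ 58 58 00 00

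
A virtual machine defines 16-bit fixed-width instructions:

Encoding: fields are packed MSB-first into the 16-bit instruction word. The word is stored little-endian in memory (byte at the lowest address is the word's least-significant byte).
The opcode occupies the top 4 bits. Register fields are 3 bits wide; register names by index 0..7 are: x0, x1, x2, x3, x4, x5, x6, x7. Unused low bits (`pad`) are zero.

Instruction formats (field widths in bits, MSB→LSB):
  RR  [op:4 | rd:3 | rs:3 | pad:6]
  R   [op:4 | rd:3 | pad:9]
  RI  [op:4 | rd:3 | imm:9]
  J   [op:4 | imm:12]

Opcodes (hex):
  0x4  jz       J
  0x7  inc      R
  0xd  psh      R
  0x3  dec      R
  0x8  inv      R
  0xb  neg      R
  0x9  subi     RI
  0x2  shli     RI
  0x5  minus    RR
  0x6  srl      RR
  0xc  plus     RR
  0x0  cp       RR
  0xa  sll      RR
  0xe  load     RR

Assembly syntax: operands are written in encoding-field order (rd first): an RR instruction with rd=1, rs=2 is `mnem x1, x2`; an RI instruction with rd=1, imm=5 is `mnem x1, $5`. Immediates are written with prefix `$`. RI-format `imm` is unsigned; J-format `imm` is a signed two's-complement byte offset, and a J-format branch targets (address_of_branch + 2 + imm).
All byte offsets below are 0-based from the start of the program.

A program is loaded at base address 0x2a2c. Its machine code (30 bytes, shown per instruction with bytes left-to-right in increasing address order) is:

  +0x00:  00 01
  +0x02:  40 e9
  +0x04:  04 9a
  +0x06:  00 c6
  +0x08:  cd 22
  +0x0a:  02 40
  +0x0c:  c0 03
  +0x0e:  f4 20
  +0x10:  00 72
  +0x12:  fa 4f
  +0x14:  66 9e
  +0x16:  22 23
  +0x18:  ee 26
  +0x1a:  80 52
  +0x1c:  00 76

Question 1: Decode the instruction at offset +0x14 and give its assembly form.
[14] 66 9e → 0x9e66
  top 4b → 0x9 → subi [RI]
  [11:9] rd=7 = x7
  [8:0] imm=102 = $102

subi x7, $102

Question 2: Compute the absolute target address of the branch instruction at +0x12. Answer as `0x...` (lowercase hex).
0x2a3a

+0x12: fa 4f ⇒ word 0x4ffa (little)
  opcode bits[15:12]=0x4: jz/J
  [11:0] imm=4090 (s12→-6) = $-6
  target = base 0x2a2c + off 0x12 + 2 + imm -6 = 0x2a3a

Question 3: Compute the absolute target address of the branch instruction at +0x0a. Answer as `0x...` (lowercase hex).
off 0x0a: read 02 40 as little → 0x4002
  top 4b → 0x4 → jz [J]
  imm@[11:0]=0x2 ⇒ $2
  target = base 0x2a2c + off 0x0a + 2 + imm 2 = 0x2a3a

0x2a3a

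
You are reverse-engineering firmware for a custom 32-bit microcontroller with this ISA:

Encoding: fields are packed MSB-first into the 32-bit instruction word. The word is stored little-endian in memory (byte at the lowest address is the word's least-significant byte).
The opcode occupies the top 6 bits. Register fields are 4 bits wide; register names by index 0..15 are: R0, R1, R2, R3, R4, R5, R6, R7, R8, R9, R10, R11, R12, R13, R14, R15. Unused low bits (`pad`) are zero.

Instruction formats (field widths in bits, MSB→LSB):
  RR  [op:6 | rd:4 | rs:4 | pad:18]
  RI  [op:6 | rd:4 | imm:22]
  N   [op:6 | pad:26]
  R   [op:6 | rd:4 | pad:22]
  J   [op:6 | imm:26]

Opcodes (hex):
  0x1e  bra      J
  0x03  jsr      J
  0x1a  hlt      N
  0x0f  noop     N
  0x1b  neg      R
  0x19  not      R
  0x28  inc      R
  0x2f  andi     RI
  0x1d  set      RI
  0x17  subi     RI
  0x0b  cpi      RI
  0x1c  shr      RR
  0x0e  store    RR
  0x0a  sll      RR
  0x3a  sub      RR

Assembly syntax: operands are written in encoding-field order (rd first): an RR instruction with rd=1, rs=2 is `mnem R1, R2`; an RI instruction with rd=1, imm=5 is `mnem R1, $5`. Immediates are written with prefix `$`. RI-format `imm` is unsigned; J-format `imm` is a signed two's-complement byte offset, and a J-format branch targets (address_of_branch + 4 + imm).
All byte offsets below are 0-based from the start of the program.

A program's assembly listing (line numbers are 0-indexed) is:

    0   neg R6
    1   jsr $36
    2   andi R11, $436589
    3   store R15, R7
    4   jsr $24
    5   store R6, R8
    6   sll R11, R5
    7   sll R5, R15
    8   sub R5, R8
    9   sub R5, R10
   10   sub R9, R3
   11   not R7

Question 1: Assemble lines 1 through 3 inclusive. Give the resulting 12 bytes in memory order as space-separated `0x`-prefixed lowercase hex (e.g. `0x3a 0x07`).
0x24 0x00 0x00 0x0c 0x6d 0xa9 0xc6 0xbe 0x00 0x00 0xdc 0x3b

line 1 (jsr): pack op=0x3:6|imm=36:26 = 0x0c000024; little→ 24 00 00 0c
line 2 (andi): pack op=0x2f:6|rd=11:4|imm=436589:22 = 0xbec6a96d; little→ 6d a9 c6 be
line 3 (store): pack op=0xe:6|rd=15:4|rs=7:4|pad=0:18 = 0x3bdc0000; little→ 00 00 dc 3b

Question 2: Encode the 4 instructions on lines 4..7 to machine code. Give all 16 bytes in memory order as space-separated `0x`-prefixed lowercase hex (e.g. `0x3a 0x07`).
4. jsr fields op=0x3:6|imm=24:26 → word 0c000018h → 18 00 00 0c
5. store fields op=0xe:6|rd=6:4|rs=8:4|pad=0:18 → word 39a00000h → 00 00 a0 39
6. sll fields op=0xa:6|rd=11:4|rs=5:4|pad=0:18 → word 2ad40000h → 00 00 d4 2a
7. sll fields op=0xa:6|rd=5:4|rs=15:4|pad=0:18 → word 297c0000h → 00 00 7c 29

0x18 0x00 0x00 0x0c 0x00 0x00 0xa0 0x39 0x00 0x00 0xd4 0x2a 0x00 0x00 0x7c 0x29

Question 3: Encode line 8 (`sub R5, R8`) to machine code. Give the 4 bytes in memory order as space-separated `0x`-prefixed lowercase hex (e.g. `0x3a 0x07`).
0x00 0x00 0x60 0xe9

L8: sub op=0x3a:6|rd=5:4|rs=8:4|pad=0:18 ⇒ 0xe9600000 ⇒ little 00 00 60 e9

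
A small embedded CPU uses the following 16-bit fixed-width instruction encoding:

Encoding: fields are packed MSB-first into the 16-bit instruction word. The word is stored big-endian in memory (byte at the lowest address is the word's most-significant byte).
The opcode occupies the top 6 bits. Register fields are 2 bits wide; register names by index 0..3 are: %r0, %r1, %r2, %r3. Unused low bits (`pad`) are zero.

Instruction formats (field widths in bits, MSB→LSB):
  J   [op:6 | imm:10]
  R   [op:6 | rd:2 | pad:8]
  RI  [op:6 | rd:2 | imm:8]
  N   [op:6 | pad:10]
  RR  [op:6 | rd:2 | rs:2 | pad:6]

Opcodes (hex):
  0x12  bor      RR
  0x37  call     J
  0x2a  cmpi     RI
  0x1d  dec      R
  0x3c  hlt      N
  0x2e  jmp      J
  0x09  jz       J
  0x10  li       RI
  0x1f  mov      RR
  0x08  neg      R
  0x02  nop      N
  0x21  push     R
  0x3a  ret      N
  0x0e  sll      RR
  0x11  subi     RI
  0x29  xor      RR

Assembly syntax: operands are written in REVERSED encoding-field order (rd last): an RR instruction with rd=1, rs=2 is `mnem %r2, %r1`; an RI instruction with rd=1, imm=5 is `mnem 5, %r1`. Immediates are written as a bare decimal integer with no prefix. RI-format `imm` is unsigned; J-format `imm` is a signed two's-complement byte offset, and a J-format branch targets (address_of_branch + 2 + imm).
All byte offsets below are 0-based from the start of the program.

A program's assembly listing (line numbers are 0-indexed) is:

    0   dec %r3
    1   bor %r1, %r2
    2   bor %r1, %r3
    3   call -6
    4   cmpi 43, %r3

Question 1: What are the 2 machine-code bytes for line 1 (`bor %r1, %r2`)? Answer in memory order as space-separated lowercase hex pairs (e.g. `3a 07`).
1. bor fields op=0x12:6|rd=2:2|rs=1:2|pad=0:6 → word 4a40h → 4a 40

4a 40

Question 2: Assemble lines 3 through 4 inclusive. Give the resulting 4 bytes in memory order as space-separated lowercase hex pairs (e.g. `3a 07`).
df fa ab 2b

line 3 (call): pack op=0x37:6|imm=-6:10 = 0xdffa; big→ df fa
line 4 (cmpi): pack op=0x2a:6|rd=3:2|imm=43:8 = 0xab2b; big→ ab 2b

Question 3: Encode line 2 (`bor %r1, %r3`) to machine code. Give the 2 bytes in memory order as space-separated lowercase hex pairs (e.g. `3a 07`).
4b 40

2. bor fields op=0x12:6|rd=3:2|rs=1:2|pad=0:6 → word 4b40h → 4b 40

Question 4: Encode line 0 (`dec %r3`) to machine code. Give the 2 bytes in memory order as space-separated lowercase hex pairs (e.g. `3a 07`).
line 0 (dec): pack op=0x1d:6|rd=3:2|pad=0:8 = 0x7700; big→ 77 00

77 00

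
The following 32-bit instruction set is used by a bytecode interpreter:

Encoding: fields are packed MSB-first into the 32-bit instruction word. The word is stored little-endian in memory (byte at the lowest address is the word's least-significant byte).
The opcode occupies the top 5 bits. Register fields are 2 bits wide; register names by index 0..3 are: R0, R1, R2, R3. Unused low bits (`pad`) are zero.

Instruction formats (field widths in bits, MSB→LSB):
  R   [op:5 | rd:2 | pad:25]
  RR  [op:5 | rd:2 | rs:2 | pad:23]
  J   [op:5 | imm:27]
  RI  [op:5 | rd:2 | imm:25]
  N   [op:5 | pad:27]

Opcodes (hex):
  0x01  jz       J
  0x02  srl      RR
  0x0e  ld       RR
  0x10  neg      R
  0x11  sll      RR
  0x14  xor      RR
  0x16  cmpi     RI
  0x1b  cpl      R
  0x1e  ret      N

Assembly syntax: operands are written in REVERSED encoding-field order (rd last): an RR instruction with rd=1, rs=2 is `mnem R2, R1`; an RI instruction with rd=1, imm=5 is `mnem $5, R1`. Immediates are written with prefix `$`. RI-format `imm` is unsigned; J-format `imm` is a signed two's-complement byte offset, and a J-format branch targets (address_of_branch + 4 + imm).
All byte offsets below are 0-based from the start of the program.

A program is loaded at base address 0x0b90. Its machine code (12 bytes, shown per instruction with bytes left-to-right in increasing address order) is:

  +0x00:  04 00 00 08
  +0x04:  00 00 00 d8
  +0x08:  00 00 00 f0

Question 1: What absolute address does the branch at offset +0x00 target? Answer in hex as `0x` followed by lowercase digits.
@+00  little-endian(04 00 00 08) = 0x08000004
  op=0x08000004>>27=0x1 ⇒ jz (J)
  [26:0] imm=4 = $4
  target = base 0x0b90 + off 0x00 + 4 + imm 4 = 0x0b98

0x0b98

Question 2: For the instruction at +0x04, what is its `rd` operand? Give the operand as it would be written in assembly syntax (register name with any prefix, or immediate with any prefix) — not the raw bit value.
+0x04: 00 00 00 d8 ⇒ word 0xd8000000 (little)
  opcode bits[31:27]=0x1b: cpl/R
  rd@[26:25]=0x0 ⇒ R0

R0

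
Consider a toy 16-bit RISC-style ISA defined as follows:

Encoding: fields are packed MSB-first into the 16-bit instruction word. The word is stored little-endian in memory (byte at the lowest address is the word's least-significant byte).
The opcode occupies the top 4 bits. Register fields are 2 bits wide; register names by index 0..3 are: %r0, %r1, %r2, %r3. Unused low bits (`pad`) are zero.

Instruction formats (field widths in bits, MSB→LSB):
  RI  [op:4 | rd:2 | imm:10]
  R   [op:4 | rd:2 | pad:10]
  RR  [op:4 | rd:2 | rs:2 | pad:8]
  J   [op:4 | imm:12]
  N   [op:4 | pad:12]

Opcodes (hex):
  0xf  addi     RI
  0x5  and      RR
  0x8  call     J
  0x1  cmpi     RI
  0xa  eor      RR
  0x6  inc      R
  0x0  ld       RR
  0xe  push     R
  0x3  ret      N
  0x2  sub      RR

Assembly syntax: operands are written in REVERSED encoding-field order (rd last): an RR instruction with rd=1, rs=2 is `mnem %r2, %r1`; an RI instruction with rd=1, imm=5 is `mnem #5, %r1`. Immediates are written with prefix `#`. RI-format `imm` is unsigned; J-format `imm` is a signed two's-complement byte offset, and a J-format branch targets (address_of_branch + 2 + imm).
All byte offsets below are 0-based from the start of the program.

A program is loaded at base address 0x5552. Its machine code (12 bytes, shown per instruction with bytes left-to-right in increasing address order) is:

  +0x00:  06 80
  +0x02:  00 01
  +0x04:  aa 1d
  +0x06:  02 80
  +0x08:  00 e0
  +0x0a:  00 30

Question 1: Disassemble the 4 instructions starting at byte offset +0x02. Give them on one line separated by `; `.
off 0x02: read 00 01 as little → 0x0100
  top 4b → 0x0 → ld [RR]
  [11:10] rd=0 = %r0
  [9:8] rs=1 = %r1
off 0x04: read aa 1d as little → 0x1daa
  top 4b → 0x1 → cmpi [RI]
  [11:10] rd=3 = %r3
  [9:0] imm=426 = #426
off 0x06: read 02 80 as little → 0x8002
  top 4b → 0x8 → call [J]
  [11:0] imm=2 = #2
off 0x08: read 00 e0 as little → 0xe000
  top 4b → 0xe → push [R]
  [11:10] rd=0 = %r0

ld %r1, %r0; cmpi #426, %r3; call #2; push %r0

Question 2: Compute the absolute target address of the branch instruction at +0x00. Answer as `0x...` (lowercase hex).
0x555a

[00] 06 80 → 0x8006
  opcode bits[15:12]=0x8: call/J
  imm: (w>>0)&0xfff=0x6 → #6
  target = base 0x5552 + off 0x00 + 2 + imm 6 = 0x555a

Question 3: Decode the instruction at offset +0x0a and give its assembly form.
+0x0a: 00 30 ⇒ word 0x3000 (little)
  top 4b → 0x3 → ret [N]

ret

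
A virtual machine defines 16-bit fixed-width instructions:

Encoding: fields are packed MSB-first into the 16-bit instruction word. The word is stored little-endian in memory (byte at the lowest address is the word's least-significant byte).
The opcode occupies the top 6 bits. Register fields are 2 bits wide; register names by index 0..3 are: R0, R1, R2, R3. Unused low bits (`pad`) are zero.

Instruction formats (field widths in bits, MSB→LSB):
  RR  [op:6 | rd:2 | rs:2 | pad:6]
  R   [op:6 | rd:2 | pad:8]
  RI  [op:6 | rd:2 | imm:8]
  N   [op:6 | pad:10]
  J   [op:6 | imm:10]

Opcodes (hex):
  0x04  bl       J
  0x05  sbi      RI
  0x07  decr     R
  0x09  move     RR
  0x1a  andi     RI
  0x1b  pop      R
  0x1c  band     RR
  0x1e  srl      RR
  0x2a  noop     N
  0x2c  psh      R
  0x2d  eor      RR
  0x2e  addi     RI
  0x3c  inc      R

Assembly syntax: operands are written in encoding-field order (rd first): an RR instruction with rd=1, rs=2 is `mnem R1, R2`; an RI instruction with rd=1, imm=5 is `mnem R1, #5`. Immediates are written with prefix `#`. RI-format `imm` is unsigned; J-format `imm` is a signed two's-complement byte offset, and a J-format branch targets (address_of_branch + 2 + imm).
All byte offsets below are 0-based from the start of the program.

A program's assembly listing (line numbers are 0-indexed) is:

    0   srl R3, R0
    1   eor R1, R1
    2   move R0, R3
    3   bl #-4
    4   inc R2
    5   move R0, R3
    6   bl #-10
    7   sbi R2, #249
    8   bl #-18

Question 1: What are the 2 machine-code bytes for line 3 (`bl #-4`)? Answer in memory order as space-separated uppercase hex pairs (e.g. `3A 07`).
L3: bl op=0x4:6|imm=-4:10 ⇒ 0x13fc ⇒ little fc 13

FC 13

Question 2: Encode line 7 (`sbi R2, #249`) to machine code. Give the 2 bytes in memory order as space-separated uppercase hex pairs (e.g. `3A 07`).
line 7 (sbi): pack op=0x5:6|rd=2:2|imm=249:8 = 0x16f9; little→ f9 16

F9 16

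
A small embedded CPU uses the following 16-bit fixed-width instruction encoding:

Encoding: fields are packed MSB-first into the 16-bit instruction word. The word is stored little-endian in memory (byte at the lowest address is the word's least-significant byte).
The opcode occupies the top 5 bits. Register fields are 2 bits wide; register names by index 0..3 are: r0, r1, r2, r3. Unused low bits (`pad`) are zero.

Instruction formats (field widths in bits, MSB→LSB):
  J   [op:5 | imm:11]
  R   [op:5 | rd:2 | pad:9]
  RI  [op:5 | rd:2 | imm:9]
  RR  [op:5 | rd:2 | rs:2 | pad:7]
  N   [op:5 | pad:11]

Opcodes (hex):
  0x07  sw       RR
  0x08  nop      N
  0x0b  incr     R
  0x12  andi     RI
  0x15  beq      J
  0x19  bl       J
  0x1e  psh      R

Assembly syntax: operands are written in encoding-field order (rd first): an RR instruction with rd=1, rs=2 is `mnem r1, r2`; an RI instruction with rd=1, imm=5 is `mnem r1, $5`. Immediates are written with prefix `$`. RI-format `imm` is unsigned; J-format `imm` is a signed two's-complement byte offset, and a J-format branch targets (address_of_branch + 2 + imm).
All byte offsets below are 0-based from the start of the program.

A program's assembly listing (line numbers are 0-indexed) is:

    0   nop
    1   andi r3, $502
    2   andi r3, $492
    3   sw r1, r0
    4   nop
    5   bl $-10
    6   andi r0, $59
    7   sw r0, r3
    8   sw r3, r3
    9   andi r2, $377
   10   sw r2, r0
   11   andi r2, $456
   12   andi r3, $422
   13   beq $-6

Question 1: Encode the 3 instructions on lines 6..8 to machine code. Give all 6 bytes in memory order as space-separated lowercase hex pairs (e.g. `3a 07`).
L6: andi op=0x12:5|rd=0:2|imm=59:9 ⇒ 0x903b ⇒ little 3b 90
L7: sw op=0x7:5|rd=0:2|rs=3:2|pad=0:7 ⇒ 0x3980 ⇒ little 80 39
L8: sw op=0x7:5|rd=3:2|rs=3:2|pad=0:7 ⇒ 0x3f80 ⇒ little 80 3f

3b 90 80 39 80 3f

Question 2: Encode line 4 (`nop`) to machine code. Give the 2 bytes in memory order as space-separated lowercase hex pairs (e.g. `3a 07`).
4. nop fields op=0x8:5|pad=0:11 → word 4000h → 00 40

00 40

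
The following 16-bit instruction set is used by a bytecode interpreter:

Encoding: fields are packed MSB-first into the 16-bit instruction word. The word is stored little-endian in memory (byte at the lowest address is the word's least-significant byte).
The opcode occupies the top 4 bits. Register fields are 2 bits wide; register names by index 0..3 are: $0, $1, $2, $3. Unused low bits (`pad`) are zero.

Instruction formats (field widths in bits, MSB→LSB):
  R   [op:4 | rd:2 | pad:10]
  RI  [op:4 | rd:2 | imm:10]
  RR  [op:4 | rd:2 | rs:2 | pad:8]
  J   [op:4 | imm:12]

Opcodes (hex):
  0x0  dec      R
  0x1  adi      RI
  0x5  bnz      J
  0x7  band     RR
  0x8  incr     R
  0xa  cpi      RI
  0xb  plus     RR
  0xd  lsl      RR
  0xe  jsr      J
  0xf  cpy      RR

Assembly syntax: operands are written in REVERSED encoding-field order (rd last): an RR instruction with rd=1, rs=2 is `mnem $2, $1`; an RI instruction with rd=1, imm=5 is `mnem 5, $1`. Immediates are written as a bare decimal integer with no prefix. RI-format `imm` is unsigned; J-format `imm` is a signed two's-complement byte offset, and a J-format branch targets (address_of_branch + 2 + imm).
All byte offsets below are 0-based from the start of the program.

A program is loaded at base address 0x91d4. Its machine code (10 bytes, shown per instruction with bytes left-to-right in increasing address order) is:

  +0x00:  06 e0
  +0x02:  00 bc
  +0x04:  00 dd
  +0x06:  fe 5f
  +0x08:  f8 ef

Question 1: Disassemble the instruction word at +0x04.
lsl $1, $3

@+04  little-endian(00 dd) = 0xdd00
  top 4b → 0xd → lsl [RR]
  rd: (w>>10)&0x3=0x3 → $3
  rs: (w>>8)&0x3=0x1 → $1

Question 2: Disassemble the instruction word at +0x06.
[06] fe 5f → 0x5ffe
  top 4b → 0x5 → bnz [J]
  imm@[11:0]=0xffe (s12→-2) ⇒ -2

bnz -2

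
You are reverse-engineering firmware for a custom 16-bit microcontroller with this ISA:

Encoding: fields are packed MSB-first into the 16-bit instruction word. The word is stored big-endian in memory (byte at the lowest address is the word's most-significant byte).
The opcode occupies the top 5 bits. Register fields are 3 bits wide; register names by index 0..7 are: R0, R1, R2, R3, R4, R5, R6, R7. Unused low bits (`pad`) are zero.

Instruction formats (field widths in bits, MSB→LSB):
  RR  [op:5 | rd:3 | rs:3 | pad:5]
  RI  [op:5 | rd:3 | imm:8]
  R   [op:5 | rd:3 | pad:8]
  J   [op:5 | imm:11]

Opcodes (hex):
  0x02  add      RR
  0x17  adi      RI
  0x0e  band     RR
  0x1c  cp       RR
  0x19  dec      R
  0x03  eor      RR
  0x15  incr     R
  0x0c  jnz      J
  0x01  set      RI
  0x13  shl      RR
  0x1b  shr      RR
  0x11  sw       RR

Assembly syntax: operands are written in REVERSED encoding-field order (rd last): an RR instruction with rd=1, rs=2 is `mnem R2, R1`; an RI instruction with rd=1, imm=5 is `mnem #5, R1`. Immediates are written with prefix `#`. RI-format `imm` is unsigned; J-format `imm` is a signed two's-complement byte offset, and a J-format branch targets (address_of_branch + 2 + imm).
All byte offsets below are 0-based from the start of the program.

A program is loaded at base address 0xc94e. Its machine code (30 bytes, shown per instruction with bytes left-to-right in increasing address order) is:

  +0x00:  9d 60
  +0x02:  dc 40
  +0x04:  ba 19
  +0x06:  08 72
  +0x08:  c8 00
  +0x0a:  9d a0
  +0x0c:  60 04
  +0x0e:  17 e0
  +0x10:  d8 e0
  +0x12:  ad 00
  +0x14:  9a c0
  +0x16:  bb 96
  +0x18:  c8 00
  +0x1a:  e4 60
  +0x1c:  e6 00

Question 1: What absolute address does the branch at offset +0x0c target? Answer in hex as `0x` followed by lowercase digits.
off 0x0c: read 60 04 as big → 0x6004
  op=0x6004>>11=0xc ⇒ jnz (J)
  imm@[10:0]=0x4 ⇒ #4
  target = base 0xc94e + off 0x0c + 2 + imm 4 = 0xc960

0xc960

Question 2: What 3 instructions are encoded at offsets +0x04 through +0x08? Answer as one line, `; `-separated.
adi #25, R2; set #114, R0; dec R0

+0x04: ba 19 ⇒ word 0xba19 (big)
  opcode bits[15:11]=0x17: adi/RI
  rd: (w>>8)&0x7=0x2 → R2
  imm: (w>>0)&0xff=0x19 → #25
+0x06: 08 72 ⇒ word 0x0872 (big)
  opcode bits[15:11]=0x1: set/RI
  rd: (w>>8)&0x7=0x0 → R0
  imm: (w>>0)&0xff=0x72 → #114
+0x08: c8 00 ⇒ word 0xc800 (big)
  opcode bits[15:11]=0x19: dec/R
  rd: (w>>8)&0x7=0x0 → R0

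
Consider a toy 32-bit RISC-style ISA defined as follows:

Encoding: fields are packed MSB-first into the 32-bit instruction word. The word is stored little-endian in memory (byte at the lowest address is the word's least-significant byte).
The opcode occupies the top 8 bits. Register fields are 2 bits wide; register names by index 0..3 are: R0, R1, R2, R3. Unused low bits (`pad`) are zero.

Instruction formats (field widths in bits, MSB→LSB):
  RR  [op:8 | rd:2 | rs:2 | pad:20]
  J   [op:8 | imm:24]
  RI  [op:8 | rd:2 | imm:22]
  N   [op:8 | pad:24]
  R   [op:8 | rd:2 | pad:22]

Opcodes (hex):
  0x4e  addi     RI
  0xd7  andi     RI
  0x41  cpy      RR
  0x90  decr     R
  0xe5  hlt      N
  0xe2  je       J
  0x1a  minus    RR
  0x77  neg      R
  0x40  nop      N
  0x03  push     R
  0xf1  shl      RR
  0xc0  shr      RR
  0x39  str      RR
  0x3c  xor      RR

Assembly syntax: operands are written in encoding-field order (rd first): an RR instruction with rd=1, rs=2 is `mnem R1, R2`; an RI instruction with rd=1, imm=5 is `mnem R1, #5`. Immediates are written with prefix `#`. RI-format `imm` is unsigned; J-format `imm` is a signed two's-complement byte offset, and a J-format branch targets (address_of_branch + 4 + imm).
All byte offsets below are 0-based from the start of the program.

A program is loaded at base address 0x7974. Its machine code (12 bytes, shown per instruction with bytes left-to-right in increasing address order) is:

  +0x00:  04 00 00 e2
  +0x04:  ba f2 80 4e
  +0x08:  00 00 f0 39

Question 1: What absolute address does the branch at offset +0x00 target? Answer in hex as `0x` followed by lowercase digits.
+0x00: 04 00 00 e2 ⇒ word 0xe2000004 (little)
  top 8b → 0xe2 → je [J]
  imm: (w>>0)&0xffffff=0x4 → #4
  target = base 0x7974 + off 0x00 + 4 + imm 4 = 0x797c

0x797c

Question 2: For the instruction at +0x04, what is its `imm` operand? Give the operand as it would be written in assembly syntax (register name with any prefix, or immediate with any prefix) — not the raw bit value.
#62138

@+04  little-endian(ba f2 80 4e) = 0x4e80f2ba
  top 8b → 0x4e → addi [RI]
  rd: (w>>22)&0x3=0x2 → R2
  imm: (w>>0)&0x3fffff=0xf2ba → #62138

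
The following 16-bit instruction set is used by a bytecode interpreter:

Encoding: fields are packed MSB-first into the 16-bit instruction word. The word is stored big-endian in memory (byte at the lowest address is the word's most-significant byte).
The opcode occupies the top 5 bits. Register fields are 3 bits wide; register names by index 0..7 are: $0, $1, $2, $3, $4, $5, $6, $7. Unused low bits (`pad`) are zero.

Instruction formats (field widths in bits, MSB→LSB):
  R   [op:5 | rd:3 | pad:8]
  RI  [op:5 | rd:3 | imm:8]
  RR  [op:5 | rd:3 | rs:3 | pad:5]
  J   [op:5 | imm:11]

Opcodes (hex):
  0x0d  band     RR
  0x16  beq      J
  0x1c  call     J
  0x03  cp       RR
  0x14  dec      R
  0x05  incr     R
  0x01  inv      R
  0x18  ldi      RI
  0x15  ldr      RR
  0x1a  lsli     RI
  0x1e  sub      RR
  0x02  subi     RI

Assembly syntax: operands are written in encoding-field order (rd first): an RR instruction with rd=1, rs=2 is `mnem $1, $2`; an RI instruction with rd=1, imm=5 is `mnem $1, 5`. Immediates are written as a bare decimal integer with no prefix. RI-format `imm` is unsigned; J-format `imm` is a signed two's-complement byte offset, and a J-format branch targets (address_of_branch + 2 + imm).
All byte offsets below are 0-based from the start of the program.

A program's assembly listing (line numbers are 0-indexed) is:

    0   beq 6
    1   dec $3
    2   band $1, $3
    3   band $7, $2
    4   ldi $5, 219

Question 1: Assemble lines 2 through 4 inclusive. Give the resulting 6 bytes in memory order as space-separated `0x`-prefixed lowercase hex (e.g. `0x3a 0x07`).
0x69 0x60 0x6f 0x40 0xc5 0xdb

L2: band op=0xd:5|rd=1:3|rs=3:3|pad=0:5 ⇒ 0x6960 ⇒ big 69 60
L3: band op=0xd:5|rd=7:3|rs=2:3|pad=0:5 ⇒ 0x6f40 ⇒ big 6f 40
L4: ldi op=0x18:5|rd=5:3|imm=219:8 ⇒ 0xc5db ⇒ big c5 db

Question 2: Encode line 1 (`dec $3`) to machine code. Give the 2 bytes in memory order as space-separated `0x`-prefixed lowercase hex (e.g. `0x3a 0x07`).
0xa3 0x00

line 1 (dec): pack op=0x14:5|rd=3:3|pad=0:8 = 0xa300; big→ a3 00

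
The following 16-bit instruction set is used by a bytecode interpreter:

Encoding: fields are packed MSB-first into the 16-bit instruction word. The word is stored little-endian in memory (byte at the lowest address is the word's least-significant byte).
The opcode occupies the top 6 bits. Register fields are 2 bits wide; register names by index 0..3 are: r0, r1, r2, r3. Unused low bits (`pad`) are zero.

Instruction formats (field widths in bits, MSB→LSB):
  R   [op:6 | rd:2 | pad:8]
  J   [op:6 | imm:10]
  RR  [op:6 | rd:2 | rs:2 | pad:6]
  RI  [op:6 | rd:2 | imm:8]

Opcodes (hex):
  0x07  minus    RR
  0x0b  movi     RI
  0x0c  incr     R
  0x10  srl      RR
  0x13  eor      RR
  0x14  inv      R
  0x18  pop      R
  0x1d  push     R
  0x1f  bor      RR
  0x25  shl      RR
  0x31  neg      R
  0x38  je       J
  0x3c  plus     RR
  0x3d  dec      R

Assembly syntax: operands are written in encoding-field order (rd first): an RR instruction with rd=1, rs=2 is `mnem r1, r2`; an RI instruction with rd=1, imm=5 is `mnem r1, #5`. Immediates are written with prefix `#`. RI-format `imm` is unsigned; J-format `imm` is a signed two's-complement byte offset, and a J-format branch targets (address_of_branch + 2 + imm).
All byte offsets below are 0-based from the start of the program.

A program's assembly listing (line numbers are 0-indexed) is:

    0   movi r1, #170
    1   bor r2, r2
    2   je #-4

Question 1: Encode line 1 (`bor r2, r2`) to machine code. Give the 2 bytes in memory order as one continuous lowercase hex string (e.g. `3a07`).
807e

L1: bor op=0x1f:6|rd=2:2|rs=2:2|pad=0:6 ⇒ 0x7e80 ⇒ little 80 7e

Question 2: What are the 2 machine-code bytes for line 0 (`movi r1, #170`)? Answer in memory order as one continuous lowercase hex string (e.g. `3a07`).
aa2d

line 0 (movi): pack op=0xb:6|rd=1:2|imm=170:8 = 0x2daa; little→ aa 2d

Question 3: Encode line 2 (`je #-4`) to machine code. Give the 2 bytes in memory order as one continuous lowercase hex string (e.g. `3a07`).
fce3

line 2 (je): pack op=0x38:6|imm=-4:10 = 0xe3fc; little→ fc e3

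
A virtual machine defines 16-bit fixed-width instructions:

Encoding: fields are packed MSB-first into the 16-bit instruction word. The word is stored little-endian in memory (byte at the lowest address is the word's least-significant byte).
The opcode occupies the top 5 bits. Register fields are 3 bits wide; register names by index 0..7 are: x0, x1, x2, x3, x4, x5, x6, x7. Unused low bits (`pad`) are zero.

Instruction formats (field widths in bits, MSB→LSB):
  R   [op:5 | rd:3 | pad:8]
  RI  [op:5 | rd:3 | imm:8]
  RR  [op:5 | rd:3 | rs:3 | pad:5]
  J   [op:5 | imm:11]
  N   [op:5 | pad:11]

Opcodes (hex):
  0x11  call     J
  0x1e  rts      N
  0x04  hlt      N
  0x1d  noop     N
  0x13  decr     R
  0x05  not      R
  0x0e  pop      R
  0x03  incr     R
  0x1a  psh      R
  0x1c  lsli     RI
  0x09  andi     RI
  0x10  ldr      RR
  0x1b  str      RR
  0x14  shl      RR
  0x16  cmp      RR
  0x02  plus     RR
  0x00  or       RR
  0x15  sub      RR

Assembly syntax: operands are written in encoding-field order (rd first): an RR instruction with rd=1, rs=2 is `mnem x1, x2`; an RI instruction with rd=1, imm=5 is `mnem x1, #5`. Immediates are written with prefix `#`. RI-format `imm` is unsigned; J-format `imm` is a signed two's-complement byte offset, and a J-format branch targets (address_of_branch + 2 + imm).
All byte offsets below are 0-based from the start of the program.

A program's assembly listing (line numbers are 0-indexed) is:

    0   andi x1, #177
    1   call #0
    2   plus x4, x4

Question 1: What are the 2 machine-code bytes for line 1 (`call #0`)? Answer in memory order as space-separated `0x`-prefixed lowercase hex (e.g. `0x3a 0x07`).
1. call fields op=0x11:5|imm=0:11 → word 8800h → 00 88

0x00 0x88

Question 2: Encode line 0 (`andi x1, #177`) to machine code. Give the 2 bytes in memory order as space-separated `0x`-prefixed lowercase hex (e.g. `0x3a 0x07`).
L0: andi op=0x9:5|rd=1:3|imm=177:8 ⇒ 0x49b1 ⇒ little b1 49

0xb1 0x49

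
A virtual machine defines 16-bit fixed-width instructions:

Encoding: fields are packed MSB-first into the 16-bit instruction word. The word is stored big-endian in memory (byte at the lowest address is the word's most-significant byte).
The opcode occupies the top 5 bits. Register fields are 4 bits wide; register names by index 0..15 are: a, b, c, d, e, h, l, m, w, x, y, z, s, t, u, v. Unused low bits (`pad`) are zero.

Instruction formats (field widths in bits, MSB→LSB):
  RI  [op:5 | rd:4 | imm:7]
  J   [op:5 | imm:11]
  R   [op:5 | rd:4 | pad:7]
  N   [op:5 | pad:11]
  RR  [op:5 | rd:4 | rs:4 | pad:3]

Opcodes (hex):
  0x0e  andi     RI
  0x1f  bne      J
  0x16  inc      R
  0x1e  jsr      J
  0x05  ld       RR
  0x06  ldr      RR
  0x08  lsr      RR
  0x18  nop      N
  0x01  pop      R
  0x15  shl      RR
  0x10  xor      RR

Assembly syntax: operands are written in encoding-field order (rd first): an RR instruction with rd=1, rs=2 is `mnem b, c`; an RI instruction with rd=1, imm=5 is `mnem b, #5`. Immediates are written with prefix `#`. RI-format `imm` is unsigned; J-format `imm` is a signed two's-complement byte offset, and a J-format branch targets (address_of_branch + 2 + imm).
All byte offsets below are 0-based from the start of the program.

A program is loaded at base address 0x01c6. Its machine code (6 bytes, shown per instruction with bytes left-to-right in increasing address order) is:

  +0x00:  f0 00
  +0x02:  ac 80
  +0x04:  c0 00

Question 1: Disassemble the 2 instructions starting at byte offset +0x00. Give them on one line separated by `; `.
jsr #0; shl x, a

off 0x00: read f0 00 as big → 0xf000
  opcode bits[15:11]=0x1e: jsr/J
  imm@[10:0]=0x0 ⇒ #0
off 0x02: read ac 80 as big → 0xac80
  opcode bits[15:11]=0x15: shl/RR
  rd@[10:7]=0x9 ⇒ x
  rs@[6:3]=0x0 ⇒ a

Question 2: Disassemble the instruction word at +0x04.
off 0x04: read c0 00 as big → 0xc000
  top 5b → 0x18 → nop [N]

nop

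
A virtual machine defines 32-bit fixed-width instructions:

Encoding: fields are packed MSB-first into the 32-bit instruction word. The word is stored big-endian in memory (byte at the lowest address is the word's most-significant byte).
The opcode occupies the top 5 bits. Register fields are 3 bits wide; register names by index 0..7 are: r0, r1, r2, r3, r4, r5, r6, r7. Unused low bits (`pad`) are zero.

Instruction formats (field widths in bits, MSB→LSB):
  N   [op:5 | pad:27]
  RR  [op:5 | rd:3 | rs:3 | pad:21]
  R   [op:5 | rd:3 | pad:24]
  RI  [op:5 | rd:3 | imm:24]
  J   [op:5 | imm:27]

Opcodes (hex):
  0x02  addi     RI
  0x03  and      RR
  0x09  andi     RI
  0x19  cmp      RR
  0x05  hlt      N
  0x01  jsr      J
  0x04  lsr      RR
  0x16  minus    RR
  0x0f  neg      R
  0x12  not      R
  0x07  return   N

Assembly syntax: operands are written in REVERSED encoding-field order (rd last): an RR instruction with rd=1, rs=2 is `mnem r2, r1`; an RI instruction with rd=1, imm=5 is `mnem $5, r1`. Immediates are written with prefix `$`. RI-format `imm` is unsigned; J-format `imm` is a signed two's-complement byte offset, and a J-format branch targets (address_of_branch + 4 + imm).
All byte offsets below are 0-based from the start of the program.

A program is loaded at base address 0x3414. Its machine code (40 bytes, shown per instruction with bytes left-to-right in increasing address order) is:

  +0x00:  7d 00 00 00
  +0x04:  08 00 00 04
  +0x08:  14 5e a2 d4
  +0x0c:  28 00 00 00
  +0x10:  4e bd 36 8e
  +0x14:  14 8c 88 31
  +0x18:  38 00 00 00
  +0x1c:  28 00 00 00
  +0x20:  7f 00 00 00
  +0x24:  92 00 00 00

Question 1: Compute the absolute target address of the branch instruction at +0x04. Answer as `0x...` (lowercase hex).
+0x04: 08 00 00 04 ⇒ word 0x08000004 (big)
  top 5b → 0x1 → jsr [J]
  imm@[26:0]=0x4 ⇒ $4
  target = base 0x3414 + off 0x04 + 4 + imm 4 = 0x3420

0x3420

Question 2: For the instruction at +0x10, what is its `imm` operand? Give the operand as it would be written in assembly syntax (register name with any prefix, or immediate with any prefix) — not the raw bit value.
[10] 4e bd 36 8e → 0x4ebd368e
  op=0x4ebd368e>>27=0x9 ⇒ andi (RI)
  [26:24] rd=6 = r6
  [23:0] imm=12400270 = $12400270

$12400270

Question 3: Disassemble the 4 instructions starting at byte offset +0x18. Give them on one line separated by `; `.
@+18  big-endian(38 00 00 00) = 0x38000000
  opcode bits[31:27]=0x7: return/N
@+1c  big-endian(28 00 00 00) = 0x28000000
  opcode bits[31:27]=0x5: hlt/N
@+20  big-endian(7f 00 00 00) = 0x7f000000
  opcode bits[31:27]=0xf: neg/R
  [26:24] rd=7 = r7
@+24  big-endian(92 00 00 00) = 0x92000000
  opcode bits[31:27]=0x12: not/R
  [26:24] rd=2 = r2

return; hlt; neg r7; not r2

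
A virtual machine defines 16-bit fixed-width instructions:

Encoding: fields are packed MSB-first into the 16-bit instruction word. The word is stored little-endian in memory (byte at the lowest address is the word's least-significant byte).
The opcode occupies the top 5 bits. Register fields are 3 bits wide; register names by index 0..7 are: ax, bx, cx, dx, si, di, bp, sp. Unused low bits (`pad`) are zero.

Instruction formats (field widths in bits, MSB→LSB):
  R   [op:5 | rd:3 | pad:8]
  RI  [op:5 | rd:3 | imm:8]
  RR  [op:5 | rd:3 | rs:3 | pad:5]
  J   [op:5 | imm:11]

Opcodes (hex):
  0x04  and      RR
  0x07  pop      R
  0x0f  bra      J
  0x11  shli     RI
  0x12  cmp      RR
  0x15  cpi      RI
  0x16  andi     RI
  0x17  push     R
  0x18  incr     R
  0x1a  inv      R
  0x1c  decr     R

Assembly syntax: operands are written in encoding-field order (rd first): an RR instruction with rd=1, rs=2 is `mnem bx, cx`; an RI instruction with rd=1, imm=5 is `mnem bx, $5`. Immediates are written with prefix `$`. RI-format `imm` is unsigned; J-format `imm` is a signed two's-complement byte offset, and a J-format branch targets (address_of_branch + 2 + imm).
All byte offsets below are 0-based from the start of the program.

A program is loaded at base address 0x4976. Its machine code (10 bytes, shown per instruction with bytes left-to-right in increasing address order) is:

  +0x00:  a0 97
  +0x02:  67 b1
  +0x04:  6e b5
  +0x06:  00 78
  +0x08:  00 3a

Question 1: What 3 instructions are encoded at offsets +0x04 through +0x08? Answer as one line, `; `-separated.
off 0x04: read 6e b5 as little → 0xb56e
  op=0xb56e>>11=0x16 ⇒ andi (RI)
  rd: (w>>8)&0x7=0x5 → di
  imm: (w>>0)&0xff=0x6e → $110
off 0x06: read 00 78 as little → 0x7800
  op=0x7800>>11=0xf ⇒ bra (J)
  imm: (w>>0)&0x7ff=0x0 → $0
off 0x08: read 00 3a as little → 0x3a00
  op=0x3a00>>11=0x7 ⇒ pop (R)
  rd: (w>>8)&0x7=0x2 → cx

andi di, $110; bra $0; pop cx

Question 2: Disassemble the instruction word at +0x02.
andi bx, $103

off 0x02: read 67 b1 as little → 0xb167
  opcode bits[15:11]=0x16: andi/RI
  rd@[10:8]=0x1 ⇒ bx
  imm@[7:0]=0x67 ⇒ $103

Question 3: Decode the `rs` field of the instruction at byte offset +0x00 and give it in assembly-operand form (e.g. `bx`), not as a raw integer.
[00] a0 97 → 0x97a0
  opcode bits[15:11]=0x12: cmp/RR
  rd@[10:8]=0x7 ⇒ sp
  rs@[7:5]=0x5 ⇒ di

di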